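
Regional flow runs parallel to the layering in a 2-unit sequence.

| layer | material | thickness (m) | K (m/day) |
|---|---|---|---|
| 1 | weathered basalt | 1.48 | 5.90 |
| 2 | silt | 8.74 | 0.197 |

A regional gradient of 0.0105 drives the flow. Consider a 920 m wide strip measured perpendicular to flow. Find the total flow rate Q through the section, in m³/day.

Flow is parallel to layering, so each bed carries its own Darcy discharge and the transmissivities add.
Σ(K_i·b_i) = 5.90×1.48 + 0.197×8.74 = 10.45 m²/day.
Hydraulic gradient i = 0.0105.
Q = Σ(K_i·b_i) · W · i = 10.45 × 920 × 0.01050 = 101.0 m³/day.

101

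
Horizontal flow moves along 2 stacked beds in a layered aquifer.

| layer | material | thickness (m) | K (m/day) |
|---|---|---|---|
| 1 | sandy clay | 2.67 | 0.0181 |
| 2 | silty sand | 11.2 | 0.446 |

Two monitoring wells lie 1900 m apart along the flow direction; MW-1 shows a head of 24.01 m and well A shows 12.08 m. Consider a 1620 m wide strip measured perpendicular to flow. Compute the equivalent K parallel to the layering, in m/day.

Flow is parallel to layering, so each bed carries its own Darcy discharge and the transmissivities add.
Σ(K_i·b_i) = 0.0181×2.67 + 0.446×11.2 = 5.044 m²/day.
Total thickness b = 13.87 m, so K_eq = Σ(K_i·b_i)/b = 0.3636 m/day.

0.364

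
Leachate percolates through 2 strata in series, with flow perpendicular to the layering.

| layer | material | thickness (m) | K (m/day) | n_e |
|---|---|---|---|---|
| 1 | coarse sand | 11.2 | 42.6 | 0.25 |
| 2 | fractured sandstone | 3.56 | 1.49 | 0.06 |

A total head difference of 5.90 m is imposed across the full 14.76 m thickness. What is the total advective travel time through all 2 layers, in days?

With flow normal to the layers, continuity requires the same specific discharge q through every layer.
Σ(b_i/K_i) = 11.2/42.6 + 3.56/1.49 = 2.652 d.
q = Δh / Σ(b_i/K_i) = 5.90 / 2.652 = 2.225 m/day.
In each layer the seepage velocity is v_i = q/n_i, so the layer transit time is t_i = b_i·n_i / q:
  layer 1 (coarse sand): t_1 = 11.2 × 0.25 / 2.225 = 1.259 d
  layer 2 (fractured sandstone): t_2 = 3.56 × 0.06 / 2.225 = 0.09602 d
Total t = Σ t_i = 1.355 days.

1.35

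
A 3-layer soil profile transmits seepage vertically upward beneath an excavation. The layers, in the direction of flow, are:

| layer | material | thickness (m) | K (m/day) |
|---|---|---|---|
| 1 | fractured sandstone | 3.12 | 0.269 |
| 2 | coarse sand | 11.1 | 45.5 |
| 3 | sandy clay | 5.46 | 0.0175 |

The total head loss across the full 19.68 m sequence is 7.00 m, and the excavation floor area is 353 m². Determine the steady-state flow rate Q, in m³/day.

Flow is perpendicular to layering, so the layers act in series and the equivalent K is the thickness-weighted harmonic mean.
Total thickness L = 3.12 + 11.1 + 5.46 = 19.68 m.
Σ(b_i/K_i) = 3.12/0.269 + 11.1/45.5 + 5.46/0.0175 = 323.8 d.
K_eq = L / Σ(b_i/K_i) = 19.68 / 323.8 = 0.06077 m/day.
Q = K_eq · A · (Δh/L) = 0.06077 × 353 × (7.00/19.68) = 7.630 m³/day.

7.63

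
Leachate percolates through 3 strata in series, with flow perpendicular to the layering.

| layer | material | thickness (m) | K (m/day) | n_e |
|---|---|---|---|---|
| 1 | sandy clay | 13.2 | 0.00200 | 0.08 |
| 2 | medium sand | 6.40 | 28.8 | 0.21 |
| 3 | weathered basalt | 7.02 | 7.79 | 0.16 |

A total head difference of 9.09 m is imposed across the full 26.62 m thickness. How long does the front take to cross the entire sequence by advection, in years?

With flow normal to the layers, continuity requires the same specific discharge q through every layer.
Σ(b_i/K_i) = 13.2/0.00200 + 6.40/28.8 + 7.02/7.79 = 6601 d.
q = Δh / Σ(b_i/K_i) = 9.09 / 6601 = 0.001377 m/day.
In each layer the seepage velocity is v_i = q/n_i, so the layer transit time is t_i = b_i·n_i / q:
  layer 1 (sandy clay): t_1 = 13.2 × 0.08 / 0.001377 = 766.9 d
  layer 2 (medium sand): t_2 = 6.40 × 0.21 / 0.001377 = 976.0 d
  layer 3 (weathered basalt): t_3 = 7.02 × 0.16 / 0.001377 = 815.7 d
Total t = Σ t_i = 2559 days = 7.005 years.

7.00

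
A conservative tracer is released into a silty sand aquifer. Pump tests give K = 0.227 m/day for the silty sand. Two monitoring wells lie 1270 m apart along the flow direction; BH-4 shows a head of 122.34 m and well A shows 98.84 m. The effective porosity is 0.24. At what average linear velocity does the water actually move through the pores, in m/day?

Hydraulic gradient i = (122.34 − 98.84) / 1270 = 23.5 / 1270 = 0.01850.
Darcy flux q = K · i = 0.2270 × 0.01850 = 0.004200 m/day.
Seepage velocity v = q / n_e = 0.004200 / 0.24 = 0.01750 m/day.

0.0175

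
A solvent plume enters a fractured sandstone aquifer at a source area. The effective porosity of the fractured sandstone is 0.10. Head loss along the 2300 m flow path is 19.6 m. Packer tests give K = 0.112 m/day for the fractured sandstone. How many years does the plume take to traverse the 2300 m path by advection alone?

660

Hydraulic gradient i = Δh / L = 19.6 / 2300 = 0.008522.
Darcy flux q = K · i = 0.1120 × 0.008522 = 0.0009544 m/day.
Seepage velocity v = q / n_e = 0.0009544 / 0.10 = 0.009544 m/day.
Travel time t = L / v = 2300 / 0.009544 = 2.410e+05 days = 659.8 years.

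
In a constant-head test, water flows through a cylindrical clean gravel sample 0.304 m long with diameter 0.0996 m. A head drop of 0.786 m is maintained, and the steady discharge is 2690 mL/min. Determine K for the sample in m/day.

192

Cross-sectional area A = π·(d/2)² = π × (0.0996/2)² = 0.007791 m².
Convert discharge: 2690 mL/min = 4.483e-05 m³/s.
Darcy's law rearranged: K = Q·L / (A·Δh) = 4.483e-05 × 0.304 / (0.007791 × 0.786) = 0.002226 m/s = 192.3 m/day.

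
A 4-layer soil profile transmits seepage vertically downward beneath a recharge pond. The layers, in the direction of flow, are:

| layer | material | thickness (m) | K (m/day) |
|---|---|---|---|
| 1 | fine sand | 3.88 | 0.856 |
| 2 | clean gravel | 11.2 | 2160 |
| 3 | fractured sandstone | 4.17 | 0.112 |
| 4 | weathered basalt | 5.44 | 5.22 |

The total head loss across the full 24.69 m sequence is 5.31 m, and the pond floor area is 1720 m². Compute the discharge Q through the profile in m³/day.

213

Flow is perpendicular to layering, so the layers act in series and the equivalent K is the thickness-weighted harmonic mean.
Total thickness L = 3.88 + 11.2 + 4.17 + 5.44 = 24.69 m.
Σ(b_i/K_i) = 3.88/0.856 + 11.2/2160 + 4.17/0.112 + 5.44/5.22 = 42.81 d.
K_eq = L / Σ(b_i/K_i) = 24.69 / 42.81 = 0.5767 m/day.
Q = K_eq · A · (Δh/L) = 0.5767 × 1720 × (5.31/24.69) = 213.3 m³/day.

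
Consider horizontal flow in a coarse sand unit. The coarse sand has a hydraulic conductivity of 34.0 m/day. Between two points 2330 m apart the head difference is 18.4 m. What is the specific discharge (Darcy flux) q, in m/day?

0.268

Hydraulic gradient i = Δh / L = 18.4 / 2330 = 0.007897.
Specific discharge q = K · i = 34.00 × 0.007897 = 0.2685 m/day.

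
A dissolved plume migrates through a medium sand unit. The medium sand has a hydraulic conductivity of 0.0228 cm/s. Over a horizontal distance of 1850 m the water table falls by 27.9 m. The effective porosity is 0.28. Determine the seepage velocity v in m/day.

Convert K: 0.0228 cm/s × 864 = 19.70 m/day.
Hydraulic gradient i = Δh / L = 27.9 / 1850 = 0.01508.
Darcy flux q = K · i = 19.70 × 0.01508 = 0.2971 m/day.
Seepage velocity v = q / n_e = 0.2971 / 0.28 = 1.061 m/day.

1.06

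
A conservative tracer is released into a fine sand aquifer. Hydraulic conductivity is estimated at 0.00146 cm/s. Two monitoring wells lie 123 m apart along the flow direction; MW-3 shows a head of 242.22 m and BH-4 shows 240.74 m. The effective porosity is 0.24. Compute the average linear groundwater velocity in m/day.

Convert K: 0.00146 cm/s × 864 = 1.261 m/day.
Hydraulic gradient i = (242.22 − 240.74) / 123 = 1.48 / 123 = 0.01203.
Darcy flux q = K · i = 1.261 × 0.01203 = 0.01518 m/day.
Seepage velocity v = q / n_e = 0.01518 / 0.24 = 0.06324 m/day.

0.0632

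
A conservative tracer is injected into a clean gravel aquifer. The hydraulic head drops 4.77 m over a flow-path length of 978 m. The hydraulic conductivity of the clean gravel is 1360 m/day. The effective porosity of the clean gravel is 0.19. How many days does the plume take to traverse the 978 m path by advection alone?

28.0

Hydraulic gradient i = Δh / L = 4.77 / 978 = 0.004877.
Darcy flux q = K · i = 1360 × 0.004877 = 6.633 m/day.
Seepage velocity v = q / n_e = 6.633 / 0.19 = 34.91 m/day.
Travel time t = L / v = 978 / 34.91 = 28.01 days.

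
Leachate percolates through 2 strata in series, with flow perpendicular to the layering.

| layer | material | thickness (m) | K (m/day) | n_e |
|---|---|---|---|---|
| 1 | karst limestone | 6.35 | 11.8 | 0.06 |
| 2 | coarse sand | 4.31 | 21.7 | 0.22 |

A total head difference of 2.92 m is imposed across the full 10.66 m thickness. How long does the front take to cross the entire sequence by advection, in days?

0.335

With flow normal to the layers, continuity requires the same specific discharge q through every layer.
Σ(b_i/K_i) = 6.35/11.8 + 4.31/21.7 = 0.7368 d.
q = Δh / Σ(b_i/K_i) = 2.92 / 0.7368 = 3.963 m/day.
In each layer the seepage velocity is v_i = q/n_i, so the layer transit time is t_i = b_i·n_i / q:
  layer 1 (karst limestone): t_1 = 6.35 × 0.06 / 3.963 = 0.09613 d
  layer 2 (coarse sand): t_2 = 4.31 × 0.22 / 3.963 = 0.2392 d
Total t = Σ t_i = 0.3354 days.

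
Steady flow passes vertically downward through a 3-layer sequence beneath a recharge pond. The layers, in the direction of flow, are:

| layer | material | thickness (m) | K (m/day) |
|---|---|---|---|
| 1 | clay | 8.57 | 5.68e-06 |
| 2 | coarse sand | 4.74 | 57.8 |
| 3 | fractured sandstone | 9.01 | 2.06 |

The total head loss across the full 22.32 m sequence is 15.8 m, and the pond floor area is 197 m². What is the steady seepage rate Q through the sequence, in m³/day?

0.00206

Flow is perpendicular to layering, so the layers act in series and the equivalent K is the thickness-weighted harmonic mean.
Total thickness L = 8.57 + 4.74 + 9.01 = 22.32 m.
Σ(b_i/K_i) = 8.57/5.68e-06 + 4.74/57.8 + 9.01/2.06 = 1.509e+06 d.
K_eq = L / Σ(b_i/K_i) = 22.32 / 1.509e+06 = 1.479e-05 m/day.
Q = K_eq · A · (Δh/L) = 1.479e-05 × 197 × (15.8/22.32) = 0.002063 m³/day.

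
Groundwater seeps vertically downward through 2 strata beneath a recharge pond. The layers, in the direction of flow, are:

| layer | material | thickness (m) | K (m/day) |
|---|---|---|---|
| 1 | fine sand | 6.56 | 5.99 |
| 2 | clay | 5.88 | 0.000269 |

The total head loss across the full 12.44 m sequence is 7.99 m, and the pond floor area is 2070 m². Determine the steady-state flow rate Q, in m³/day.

0.757

Flow is perpendicular to layering, so the layers act in series and the equivalent K is the thickness-weighted harmonic mean.
Total thickness L = 6.56 + 5.88 = 12.44 m.
Σ(b_i/K_i) = 6.56/5.99 + 5.88/0.000269 = 21860 d.
K_eq = L / Σ(b_i/K_i) = 12.44 / 21860 = 0.0005691 m/day.
Q = K_eq · A · (Δh/L) = 0.0005691 × 2070 × (7.99/12.44) = 0.7566 m³/day.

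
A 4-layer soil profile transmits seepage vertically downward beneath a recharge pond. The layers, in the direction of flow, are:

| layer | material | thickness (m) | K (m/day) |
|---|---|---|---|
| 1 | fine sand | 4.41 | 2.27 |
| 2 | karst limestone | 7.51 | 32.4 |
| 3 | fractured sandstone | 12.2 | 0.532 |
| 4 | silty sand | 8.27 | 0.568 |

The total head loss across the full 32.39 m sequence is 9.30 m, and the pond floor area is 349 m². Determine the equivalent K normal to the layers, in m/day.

0.817

Flow is perpendicular to layering, so the layers act in series and the equivalent K is the thickness-weighted harmonic mean.
Total thickness L = 4.41 + 7.51 + 12.2 + 8.27 = 32.39 m.
Σ(b_i/K_i) = 4.41/2.27 + 7.51/32.4 + 12.2/0.532 + 8.27/0.568 = 39.67 d.
K_eq = L / Σ(b_i/K_i) = 32.39 / 39.67 = 0.8166 m/day.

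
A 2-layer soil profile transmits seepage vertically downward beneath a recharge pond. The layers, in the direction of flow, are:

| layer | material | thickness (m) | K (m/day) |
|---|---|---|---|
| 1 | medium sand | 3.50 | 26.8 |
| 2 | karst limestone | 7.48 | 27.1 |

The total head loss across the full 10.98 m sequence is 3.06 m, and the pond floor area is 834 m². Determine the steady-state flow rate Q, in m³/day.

6280

Flow is perpendicular to layering, so the layers act in series and the equivalent K is the thickness-weighted harmonic mean.
Total thickness L = 3.50 + 7.48 = 10.98 m.
Σ(b_i/K_i) = 3.50/26.8 + 7.48/27.1 = 0.4066 d.
K_eq = L / Σ(b_i/K_i) = 10.98 / 0.4066 = 27.00 m/day.
Q = K_eq · A · (Δh/L) = 27.00 × 834 × (3.06/10.98) = 6276 m³/day.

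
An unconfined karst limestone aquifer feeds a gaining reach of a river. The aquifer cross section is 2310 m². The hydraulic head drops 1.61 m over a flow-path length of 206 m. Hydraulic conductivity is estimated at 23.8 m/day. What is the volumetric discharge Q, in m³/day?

430

Hydraulic gradient i = Δh / L = 1.61 / 206 = 0.007816.
Darcy's law: Q = K · A · i = 23.80 × 2310 × 0.007816 = 429.7 m³/day.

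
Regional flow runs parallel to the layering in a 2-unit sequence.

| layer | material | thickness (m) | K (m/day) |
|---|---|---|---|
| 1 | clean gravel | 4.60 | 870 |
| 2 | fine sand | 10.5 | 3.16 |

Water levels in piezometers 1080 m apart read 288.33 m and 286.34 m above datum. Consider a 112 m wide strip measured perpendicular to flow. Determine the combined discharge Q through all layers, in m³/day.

Flow is parallel to layering, so each bed carries its own Darcy discharge and the transmissivities add.
Σ(K_i·b_i) = 870×4.60 + 3.16×10.5 = 4035 m²/day.
Hydraulic gradient i = (288.33 − 286.34) / 1080 = 1.99 / 1080 = 0.001843.
Q = Σ(K_i·b_i) · W · i = 4035 × 112 × 0.001843 = 832.7 m³/day.

833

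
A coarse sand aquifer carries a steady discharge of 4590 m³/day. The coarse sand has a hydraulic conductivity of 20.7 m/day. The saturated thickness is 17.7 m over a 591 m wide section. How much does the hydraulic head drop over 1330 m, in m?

Cross-sectional area A = 591 × 17.7 = 10461 m².
From Q = K·A·i, i = Q / (K·A) = 4590 / (20.70 × 10461) = 0.02120.
Head loss Δh = i · L = 0.02120 × 1330 = 28.19 m.

28.2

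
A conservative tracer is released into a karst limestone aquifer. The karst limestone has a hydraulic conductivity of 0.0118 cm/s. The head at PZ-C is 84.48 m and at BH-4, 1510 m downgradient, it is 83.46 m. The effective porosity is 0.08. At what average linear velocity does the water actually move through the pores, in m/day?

0.0861

Convert K: 0.0118 cm/s × 864 = 10.20 m/day.
Hydraulic gradient i = (84.48 − 83.46) / 1510 = 1.02 / 1510 = 0.0006755.
Darcy flux q = K · i = 10.20 × 0.0006755 = 0.006887 m/day.
Seepage velocity v = q / n_e = 0.006887 / 0.08 = 0.08609 m/day.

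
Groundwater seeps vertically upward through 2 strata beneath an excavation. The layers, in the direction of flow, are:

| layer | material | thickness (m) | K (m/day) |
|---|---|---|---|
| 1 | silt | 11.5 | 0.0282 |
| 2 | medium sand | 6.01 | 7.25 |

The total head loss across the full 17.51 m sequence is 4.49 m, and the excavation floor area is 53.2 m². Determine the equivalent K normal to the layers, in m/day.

Flow is perpendicular to layering, so the layers act in series and the equivalent K is the thickness-weighted harmonic mean.
Total thickness L = 11.5 + 6.01 = 17.51 m.
Σ(b_i/K_i) = 11.5/0.0282 + 6.01/7.25 = 408.6 d.
K_eq = L / Σ(b_i/K_i) = 17.51 / 408.6 = 0.04285 m/day.

0.0429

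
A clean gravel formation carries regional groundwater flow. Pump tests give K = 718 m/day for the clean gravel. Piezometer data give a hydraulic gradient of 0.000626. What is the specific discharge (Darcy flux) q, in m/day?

Hydraulic gradient i = 0.000626.
Specific discharge q = K · i = 718.0 × 0.0006260 = 0.4495 m/day.

0.449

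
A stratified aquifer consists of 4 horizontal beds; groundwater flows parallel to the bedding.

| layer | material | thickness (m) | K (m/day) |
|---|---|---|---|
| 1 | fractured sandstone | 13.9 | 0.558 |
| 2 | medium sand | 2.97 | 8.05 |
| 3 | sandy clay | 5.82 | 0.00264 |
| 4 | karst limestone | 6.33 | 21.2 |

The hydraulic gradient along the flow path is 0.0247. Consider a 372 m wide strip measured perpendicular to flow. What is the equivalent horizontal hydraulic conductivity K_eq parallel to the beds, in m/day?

5.72

Flow is parallel to layering, so each bed carries its own Darcy discharge and the transmissivities add.
Σ(K_i·b_i) = 0.558×13.9 + 8.05×2.97 + 0.00264×5.82 + 21.2×6.33 = 165.9 m²/day.
Total thickness b = 29.02 m, so K_eq = Σ(K_i·b_i)/b = 5.716 m/day.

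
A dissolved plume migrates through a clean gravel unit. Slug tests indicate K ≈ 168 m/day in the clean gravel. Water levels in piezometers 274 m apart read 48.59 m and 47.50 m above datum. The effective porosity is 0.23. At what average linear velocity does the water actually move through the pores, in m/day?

2.91

Hydraulic gradient i = (48.59 − 47.50) / 274 = 1.09 / 274 = 0.003978.
Darcy flux q = K · i = 168.0 × 0.003978 = 0.6683 m/day.
Seepage velocity v = q / n_e = 0.6683 / 0.23 = 2.906 m/day.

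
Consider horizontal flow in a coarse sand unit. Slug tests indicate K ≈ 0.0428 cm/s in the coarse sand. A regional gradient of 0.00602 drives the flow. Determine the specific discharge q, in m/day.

Convert K: 0.0428 cm/s × 864 = 36.98 m/day.
Hydraulic gradient i = 0.00602.
Specific discharge q = K · i = 36.98 × 0.006020 = 0.2226 m/day.

0.223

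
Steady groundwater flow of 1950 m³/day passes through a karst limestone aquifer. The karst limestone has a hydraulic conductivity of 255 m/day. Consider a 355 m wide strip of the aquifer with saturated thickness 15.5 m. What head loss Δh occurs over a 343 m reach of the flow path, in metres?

0.477

Cross-sectional area A = 355 × 15.5 = 5502 m².
From Q = K·A·i, i = Q / (K·A) = 1950 / (255.0 × 5502) = 0.001390.
Head loss Δh = i · L = 0.001390 × 343 = 0.4767 m.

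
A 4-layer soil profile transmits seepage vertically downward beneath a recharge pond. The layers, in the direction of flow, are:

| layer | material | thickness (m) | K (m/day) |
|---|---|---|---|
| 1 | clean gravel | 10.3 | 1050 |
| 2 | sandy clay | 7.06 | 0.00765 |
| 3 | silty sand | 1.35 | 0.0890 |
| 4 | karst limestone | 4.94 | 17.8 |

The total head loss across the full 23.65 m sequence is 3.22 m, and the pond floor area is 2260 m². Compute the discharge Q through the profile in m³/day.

7.76

Flow is perpendicular to layering, so the layers act in series and the equivalent K is the thickness-weighted harmonic mean.
Total thickness L = 10.3 + 7.06 + 1.35 + 4.94 = 23.65 m.
Σ(b_i/K_i) = 10.3/1050 + 7.06/0.00765 + 1.35/0.0890 + 4.94/17.8 = 938.3 d.
K_eq = L / Σ(b_i/K_i) = 23.65 / 938.3 = 0.02520 m/day.
Q = K_eq · A · (Δh/L) = 0.02520 × 2260 × (3.22/23.65) = 7.755 m³/day.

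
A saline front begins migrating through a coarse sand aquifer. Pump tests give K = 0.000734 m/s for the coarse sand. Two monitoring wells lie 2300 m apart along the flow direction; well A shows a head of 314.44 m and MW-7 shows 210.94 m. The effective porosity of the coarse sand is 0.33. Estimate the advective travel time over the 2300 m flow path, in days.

Convert K: 0.000734 m/s × 86400 = 63.42 m/day.
Hydraulic gradient i = (314.44 − 210.94) / 2300 = 103.5 / 2300 = 0.04500.
Darcy flux q = K · i = 63.42 × 0.04500 = 2.854 m/day.
Seepage velocity v = q / n_e = 2.854 / 0.33 = 8.648 m/day.
Travel time t = L / v = 2300 / 8.648 = 266.0 days.

266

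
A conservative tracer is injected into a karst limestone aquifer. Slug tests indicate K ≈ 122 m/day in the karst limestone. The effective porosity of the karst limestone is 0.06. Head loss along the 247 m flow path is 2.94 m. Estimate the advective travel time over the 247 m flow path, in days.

Hydraulic gradient i = Δh / L = 2.94 / 247 = 0.01190.
Darcy flux q = K · i = 122.0 × 0.01190 = 1.452 m/day.
Seepage velocity v = q / n_e = 1.452 / 0.06 = 24.20 m/day.
Travel time t = L / v = 247 / 24.20 = 10.21 days.

10.2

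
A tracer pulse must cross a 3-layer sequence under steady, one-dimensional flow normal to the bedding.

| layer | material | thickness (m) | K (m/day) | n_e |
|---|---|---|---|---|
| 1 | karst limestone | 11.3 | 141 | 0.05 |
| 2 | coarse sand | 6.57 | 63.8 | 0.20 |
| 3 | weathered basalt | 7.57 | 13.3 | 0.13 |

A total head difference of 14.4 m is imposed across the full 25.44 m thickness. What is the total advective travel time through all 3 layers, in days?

With flow normal to the layers, continuity requires the same specific discharge q through every layer.
Σ(b_i/K_i) = 11.3/141 + 6.57/63.8 + 7.57/13.3 = 0.7523 d.
q = Δh / Σ(b_i/K_i) = 14.4 / 0.7523 = 19.14 m/day.
In each layer the seepage velocity is v_i = q/n_i, so the layer transit time is t_i = b_i·n_i / q:
  layer 1 (karst limestone): t_1 = 11.3 × 0.05 / 19.14 = 0.02952 d
  layer 2 (coarse sand): t_2 = 6.57 × 0.20 / 19.14 = 0.06865 d
  layer 3 (weathered basalt): t_3 = 7.57 × 0.13 / 19.14 = 0.05141 d
Total t = Σ t_i = 0.1496 days.

0.150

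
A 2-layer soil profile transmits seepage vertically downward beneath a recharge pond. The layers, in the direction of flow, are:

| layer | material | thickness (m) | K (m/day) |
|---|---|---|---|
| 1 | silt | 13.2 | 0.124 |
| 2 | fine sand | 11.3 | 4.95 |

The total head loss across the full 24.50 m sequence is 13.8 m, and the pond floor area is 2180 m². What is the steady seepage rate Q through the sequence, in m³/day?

Flow is perpendicular to layering, so the layers act in series and the equivalent K is the thickness-weighted harmonic mean.
Total thickness L = 13.2 + 11.3 = 24.50 m.
Σ(b_i/K_i) = 13.2/0.124 + 11.3/4.95 = 108.7 d.
K_eq = L / Σ(b_i/K_i) = 24.50 / 108.7 = 0.2253 m/day.
Q = K_eq · A · (Δh/L) = 0.2253 × 2180 × (13.8/24.50) = 276.7 m³/day.

277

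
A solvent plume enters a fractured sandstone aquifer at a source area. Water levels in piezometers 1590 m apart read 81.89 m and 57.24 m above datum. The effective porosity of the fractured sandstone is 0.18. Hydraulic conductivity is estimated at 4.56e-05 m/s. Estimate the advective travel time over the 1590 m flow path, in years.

Convert K: 4.56e-05 m/s × 86400 = 3.940 m/day.
Hydraulic gradient i = (81.89 − 57.24) / 1590 = 24.65 / 1590 = 0.01550.
Darcy flux q = K · i = 3.940 × 0.01550 = 0.06108 m/day.
Seepage velocity v = q / n_e = 0.06108 / 0.18 = 0.3393 m/day.
Travel time t = L / v = 1590 / 0.3393 = 4686 days = 12.83 years.

12.8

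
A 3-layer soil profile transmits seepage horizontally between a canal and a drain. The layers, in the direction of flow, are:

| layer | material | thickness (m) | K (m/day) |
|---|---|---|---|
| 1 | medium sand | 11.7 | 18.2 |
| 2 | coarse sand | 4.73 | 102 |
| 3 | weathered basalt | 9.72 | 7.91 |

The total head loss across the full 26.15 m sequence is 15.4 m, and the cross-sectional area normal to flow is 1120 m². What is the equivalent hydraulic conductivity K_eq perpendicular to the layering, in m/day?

Flow is perpendicular to layering, so the layers act in series and the equivalent K is the thickness-weighted harmonic mean.
Total thickness L = 11.7 + 4.73 + 9.72 = 26.15 m.
Σ(b_i/K_i) = 11.7/18.2 + 4.73/102 + 9.72/7.91 = 1.918 d.
K_eq = L / Σ(b_i/K_i) = 26.15 / 1.918 = 13.63 m/day.

13.6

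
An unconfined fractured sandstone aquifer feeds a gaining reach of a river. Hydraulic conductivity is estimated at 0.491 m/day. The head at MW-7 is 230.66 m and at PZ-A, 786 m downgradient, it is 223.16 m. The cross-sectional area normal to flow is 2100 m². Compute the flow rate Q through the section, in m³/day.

9.84

Hydraulic gradient i = (230.66 − 223.16) / 786 = 7.5 / 786 = 0.009542.
Darcy's law: Q = K · A · i = 0.4910 × 2100 × 0.009542 = 9.839 m³/day.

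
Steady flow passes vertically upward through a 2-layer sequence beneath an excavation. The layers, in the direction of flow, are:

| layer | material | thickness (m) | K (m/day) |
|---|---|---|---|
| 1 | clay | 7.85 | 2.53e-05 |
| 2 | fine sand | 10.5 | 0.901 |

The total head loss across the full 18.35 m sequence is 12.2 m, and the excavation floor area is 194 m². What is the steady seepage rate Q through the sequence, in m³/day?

0.00763

Flow is perpendicular to layering, so the layers act in series and the equivalent K is the thickness-weighted harmonic mean.
Total thickness L = 7.85 + 10.5 = 18.35 m.
Σ(b_i/K_i) = 7.85/2.53e-05 + 10.5/0.901 = 3.103e+05 d.
K_eq = L / Σ(b_i/K_i) = 18.35 / 3.103e+05 = 5.914e-05 m/day.
Q = K_eq · A · (Δh/L) = 5.914e-05 × 194 × (12.2/18.35) = 0.007628 m³/day.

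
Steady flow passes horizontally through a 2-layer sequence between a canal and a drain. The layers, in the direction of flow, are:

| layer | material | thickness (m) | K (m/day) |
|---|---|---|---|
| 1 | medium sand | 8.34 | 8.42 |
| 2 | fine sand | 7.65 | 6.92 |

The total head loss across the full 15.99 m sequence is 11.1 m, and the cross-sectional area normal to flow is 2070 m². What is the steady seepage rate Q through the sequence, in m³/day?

11000

Flow is perpendicular to layering, so the layers act in series and the equivalent K is the thickness-weighted harmonic mean.
Total thickness L = 8.34 + 7.65 = 15.99 m.
Σ(b_i/K_i) = 8.34/8.42 + 7.65/6.92 = 2.096 d.
K_eq = L / Σ(b_i/K_i) = 15.99 / 2.096 = 7.629 m/day.
Q = K_eq · A · (Δh/L) = 7.629 × 2070 × (11.1/15.99) = 10962 m³/day.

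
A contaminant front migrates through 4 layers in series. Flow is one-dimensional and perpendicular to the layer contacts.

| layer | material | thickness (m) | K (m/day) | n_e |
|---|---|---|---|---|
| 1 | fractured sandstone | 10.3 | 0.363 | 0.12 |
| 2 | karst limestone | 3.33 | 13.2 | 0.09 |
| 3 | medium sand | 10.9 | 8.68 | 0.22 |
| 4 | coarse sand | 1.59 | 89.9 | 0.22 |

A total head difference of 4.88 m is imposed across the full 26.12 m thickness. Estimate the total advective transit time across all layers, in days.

With flow normal to the layers, continuity requires the same specific discharge q through every layer.
Σ(b_i/K_i) = 10.3/0.363 + 3.33/13.2 + 10.9/8.68 + 1.59/89.9 = 29.90 d.
q = Δh / Σ(b_i/K_i) = 4.88 / 29.90 = 0.1632 m/day.
In each layer the seepage velocity is v_i = q/n_i, so the layer transit time is t_i = b_i·n_i / q:
  layer 1 (fractured sandstone): t_1 = 10.3 × 0.12 / 0.1632 = 7.573 d
  layer 2 (karst limestone): t_2 = 3.33 × 0.09 / 0.1632 = 1.836 d
  layer 3 (medium sand): t_3 = 10.9 × 0.22 / 0.1632 = 14.69 d
  layer 4 (coarse sand): t_4 = 1.59 × 0.22 / 0.1632 = 2.143 d
Total t = Σ t_i = 26.25 days.

26.2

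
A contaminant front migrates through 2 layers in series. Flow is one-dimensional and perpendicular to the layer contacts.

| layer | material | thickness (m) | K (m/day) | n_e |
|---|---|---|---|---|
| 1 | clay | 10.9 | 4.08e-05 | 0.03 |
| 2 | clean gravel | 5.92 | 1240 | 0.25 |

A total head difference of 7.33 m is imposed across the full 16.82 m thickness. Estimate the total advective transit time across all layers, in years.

180

With flow normal to the layers, continuity requires the same specific discharge q through every layer.
Σ(b_i/K_i) = 10.9/4.08e-05 + 5.92/1240 = 2.672e+05 d.
q = Δh / Σ(b_i/K_i) = 7.33 / 2.672e+05 = 2.744e-05 m/day.
In each layer the seepage velocity is v_i = q/n_i, so the layer transit time is t_i = b_i·n_i / q:
  layer 1 (clay): t_1 = 10.9 × 0.03 / 2.744e-05 = 11918 d
  layer 2 (clean gravel): t_2 = 5.92 × 0.25 / 2.744e-05 = 53942 d
Total t = Σ t_i = 65860 days = 180.3 years.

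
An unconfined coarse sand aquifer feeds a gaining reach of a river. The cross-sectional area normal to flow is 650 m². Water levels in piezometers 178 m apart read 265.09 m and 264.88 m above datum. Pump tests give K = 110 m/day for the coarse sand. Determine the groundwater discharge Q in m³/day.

84.4

Hydraulic gradient i = (265.09 − 264.88) / 178 = 0.21 / 178 = 0.001180.
Darcy's law: Q = K · A · i = 110.0 × 650.0 × 0.001180 = 84.35 m³/day.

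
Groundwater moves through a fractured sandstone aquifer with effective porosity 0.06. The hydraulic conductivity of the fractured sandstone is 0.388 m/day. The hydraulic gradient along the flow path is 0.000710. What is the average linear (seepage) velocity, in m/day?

Hydraulic gradient i = 0.000710.
Darcy flux q = K · i = 0.3880 × 0.0007100 = 0.0002755 m/day.
Seepage velocity v = q / n_e = 0.0002755 / 0.06 = 0.004591 m/day.

0.00459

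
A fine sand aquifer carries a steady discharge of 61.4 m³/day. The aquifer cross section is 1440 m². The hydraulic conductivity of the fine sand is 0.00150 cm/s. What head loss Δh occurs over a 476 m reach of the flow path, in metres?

15.7

Convert K: 0.00150 cm/s × 864 = 1.296 m/day.
From Q = K·A·i, i = Q / (K·A) = 61.4 / (1.296 × 1440) = 0.03290.
Head loss Δh = i · L = 0.03290 × 476 = 15.66 m.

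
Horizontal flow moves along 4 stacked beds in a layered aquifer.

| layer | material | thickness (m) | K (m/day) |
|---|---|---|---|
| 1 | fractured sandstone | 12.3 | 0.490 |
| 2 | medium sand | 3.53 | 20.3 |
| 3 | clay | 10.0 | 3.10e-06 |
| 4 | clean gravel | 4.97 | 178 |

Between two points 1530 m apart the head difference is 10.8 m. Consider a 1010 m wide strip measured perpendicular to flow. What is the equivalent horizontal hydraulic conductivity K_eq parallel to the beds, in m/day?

Flow is parallel to layering, so each bed carries its own Darcy discharge and the transmissivities add.
Σ(K_i·b_i) = 0.490×12.3 + 20.3×3.53 + 3.10e-06×10.0 + 178×4.97 = 962.3 m²/day.
Total thickness b = 30.80 m, so K_eq = Σ(K_i·b_i)/b = 31.25 m/day.

31.2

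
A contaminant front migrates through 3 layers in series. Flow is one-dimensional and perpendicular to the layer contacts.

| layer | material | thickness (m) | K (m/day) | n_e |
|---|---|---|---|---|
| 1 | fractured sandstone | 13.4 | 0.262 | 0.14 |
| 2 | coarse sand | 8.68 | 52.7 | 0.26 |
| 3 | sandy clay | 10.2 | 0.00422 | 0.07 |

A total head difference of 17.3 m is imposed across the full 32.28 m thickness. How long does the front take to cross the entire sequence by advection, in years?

With flow normal to the layers, continuity requires the same specific discharge q through every layer.
Σ(b_i/K_i) = 13.4/0.262 + 8.68/52.7 + 10.2/0.00422 = 2468 d.
q = Δh / Σ(b_i/K_i) = 17.3 / 2468 = 0.007009 m/day.
In each layer the seepage velocity is v_i = q/n_i, so the layer transit time is t_i = b_i·n_i / q:
  layer 1 (fractured sandstone): t_1 = 13.4 × 0.14 / 0.007009 = 267.7 d
  layer 2 (coarse sand): t_2 = 8.68 × 0.26 / 0.007009 = 322.0 d
  layer 3 (sandy clay): t_3 = 10.2 × 0.07 / 0.007009 = 101.9 d
Total t = Σ t_i = 691.5 days = 1.893 years.

1.89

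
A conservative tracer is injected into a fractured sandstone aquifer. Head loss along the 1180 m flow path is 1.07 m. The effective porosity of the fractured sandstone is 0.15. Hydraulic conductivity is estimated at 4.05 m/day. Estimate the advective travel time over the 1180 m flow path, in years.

Hydraulic gradient i = Δh / L = 1.07 / 1180 = 0.0009068.
Darcy flux q = K · i = 4.050 × 0.0009068 = 0.003672 m/day.
Seepage velocity v = q / n_e = 0.003672 / 0.15 = 0.02448 m/day.
Travel time t = L / v = 1180 / 0.02448 = 48197 days = 132.0 years.

132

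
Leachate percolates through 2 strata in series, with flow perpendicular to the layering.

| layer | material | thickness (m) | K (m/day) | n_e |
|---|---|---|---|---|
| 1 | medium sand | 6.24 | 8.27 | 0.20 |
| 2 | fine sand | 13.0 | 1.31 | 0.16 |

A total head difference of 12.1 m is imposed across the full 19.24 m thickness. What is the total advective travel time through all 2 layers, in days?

With flow normal to the layers, continuity requires the same specific discharge q through every layer.
Σ(b_i/K_i) = 6.24/8.27 + 13.0/1.31 = 10.68 d.
q = Δh / Σ(b_i/K_i) = 12.1 / 10.68 = 1.133 m/day.
In each layer the seepage velocity is v_i = q/n_i, so the layer transit time is t_i = b_i·n_i / q:
  layer 1 (medium sand): t_1 = 6.24 × 0.20 / 1.133 = 1.101 d
  layer 2 (fine sand): t_2 = 13.0 × 0.16 / 1.133 = 1.836 d
Total t = Σ t_i = 2.937 days.

2.94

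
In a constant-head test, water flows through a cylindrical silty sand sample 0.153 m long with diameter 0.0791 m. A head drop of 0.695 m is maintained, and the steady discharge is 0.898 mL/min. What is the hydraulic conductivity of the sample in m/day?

0.0579

Cross-sectional area A = π·(d/2)² = π × (0.0791/2)² = 0.004914 m².
Convert discharge: 0.898 mL/min = 1.497e-08 m³/s.
Darcy's law rearranged: K = Q·L / (A·Δh) = 1.497e-08 × 0.153 / (0.004914 × 0.695) = 6.705e-07 m/s = 0.05793 m/day.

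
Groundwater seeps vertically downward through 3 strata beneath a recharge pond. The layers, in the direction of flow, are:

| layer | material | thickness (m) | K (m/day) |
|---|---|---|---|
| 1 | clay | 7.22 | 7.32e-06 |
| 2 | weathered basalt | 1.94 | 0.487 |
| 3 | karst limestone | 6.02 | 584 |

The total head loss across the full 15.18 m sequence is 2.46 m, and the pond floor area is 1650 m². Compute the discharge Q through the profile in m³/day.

0.00412

Flow is perpendicular to layering, so the layers act in series and the equivalent K is the thickness-weighted harmonic mean.
Total thickness L = 7.22 + 1.94 + 6.02 = 15.18 m.
Σ(b_i/K_i) = 7.22/7.32e-06 + 1.94/0.487 + 6.02/584 = 9.863e+05 d.
K_eq = L / Σ(b_i/K_i) = 15.18 / 9.863e+05 = 1.539e-05 m/day.
Q = K_eq · A · (Δh/L) = 1.539e-05 × 1650 × (2.46/15.18) = 0.004115 m³/day.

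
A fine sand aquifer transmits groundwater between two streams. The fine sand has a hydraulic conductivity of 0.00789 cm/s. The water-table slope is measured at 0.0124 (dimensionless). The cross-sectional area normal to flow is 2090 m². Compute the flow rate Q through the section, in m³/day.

177

Convert K: 0.00789 cm/s × 864 = 6.817 m/day.
Hydraulic gradient i = 0.0124.
Darcy's law: Q = K · A · i = 6.817 × 2090 × 0.01240 = 176.7 m³/day.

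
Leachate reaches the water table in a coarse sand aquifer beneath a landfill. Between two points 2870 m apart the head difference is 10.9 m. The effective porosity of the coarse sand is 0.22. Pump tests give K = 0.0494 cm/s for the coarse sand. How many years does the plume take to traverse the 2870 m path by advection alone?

Convert K: 0.0494 cm/s × 864 = 42.68 m/day.
Hydraulic gradient i = Δh / L = 10.9 / 2870 = 0.003798.
Darcy flux q = K · i = 42.68 × 0.003798 = 0.1621 m/day.
Seepage velocity v = q / n_e = 0.1621 / 0.22 = 0.7368 m/day.
Travel time t = L / v = 2870 / 0.7368 = 3895 days = 10.66 years.

10.7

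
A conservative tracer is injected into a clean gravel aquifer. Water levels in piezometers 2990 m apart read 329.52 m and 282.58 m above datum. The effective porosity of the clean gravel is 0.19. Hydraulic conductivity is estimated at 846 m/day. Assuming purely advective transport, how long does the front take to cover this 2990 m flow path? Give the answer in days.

Hydraulic gradient i = (329.52 − 282.58) / 2990 = 46.94 / 2990 = 0.01570.
Darcy flux q = K · i = 846.0 × 0.01570 = 13.28 m/day.
Seepage velocity v = q / n_e = 13.28 / 0.19 = 69.90 m/day.
Travel time t = L / v = 2990 / 69.90 = 42.77 days.

42.8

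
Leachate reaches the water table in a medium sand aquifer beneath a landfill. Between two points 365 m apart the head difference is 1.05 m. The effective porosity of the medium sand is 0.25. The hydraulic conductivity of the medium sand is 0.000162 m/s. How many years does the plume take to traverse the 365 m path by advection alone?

6.20

Convert K: 0.000162 m/s × 86400 = 14.00 m/day.
Hydraulic gradient i = Δh / L = 1.05 / 365 = 0.002877.
Darcy flux q = K · i = 14.00 × 0.002877 = 0.04026 m/day.
Seepage velocity v = q / n_e = 0.04026 / 0.25 = 0.1611 m/day.
Travel time t = L / v = 365 / 0.1611 = 2266 days = 6.205 years.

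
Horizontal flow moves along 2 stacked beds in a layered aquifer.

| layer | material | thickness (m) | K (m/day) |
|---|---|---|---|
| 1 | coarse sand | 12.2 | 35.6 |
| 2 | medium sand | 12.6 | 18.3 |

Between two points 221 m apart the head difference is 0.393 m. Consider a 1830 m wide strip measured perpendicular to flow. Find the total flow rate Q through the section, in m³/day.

2160

Flow is parallel to layering, so each bed carries its own Darcy discharge and the transmissivities add.
Σ(K_i·b_i) = 35.6×12.2 + 18.3×12.6 = 664.9 m²/day.
Hydraulic gradient i = Δh / L = 0.393 / 221 = 0.001778.
Q = Σ(K_i·b_i) · W · i = 664.9 × 1830 × 0.001778 = 2164 m³/day.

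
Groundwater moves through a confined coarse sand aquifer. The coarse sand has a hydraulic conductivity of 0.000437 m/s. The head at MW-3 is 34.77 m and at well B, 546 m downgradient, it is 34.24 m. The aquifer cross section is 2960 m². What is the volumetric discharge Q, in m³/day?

108

Convert K: 0.000437 m/s × 86400 = 37.76 m/day.
Hydraulic gradient i = (34.77 − 34.24) / 546 = 0.53 / 546 = 0.0009707.
Darcy's law: Q = K · A · i = 37.76 × 2960 × 0.0009707 = 108.5 m³/day.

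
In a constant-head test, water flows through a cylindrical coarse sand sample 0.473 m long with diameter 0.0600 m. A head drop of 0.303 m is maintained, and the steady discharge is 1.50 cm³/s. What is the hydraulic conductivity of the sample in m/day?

71.6

Cross-sectional area A = π·(d/2)² = π × (0.0600/2)² = 0.002827 m².
Convert discharge: 1.50 cm³/s = 1.500e-06 m³/s.
Darcy's law rearranged: K = Q·L / (A·Δh) = 1.500e-06 × 0.473 / (0.002827 × 0.303) = 0.0008282 m/s = 71.55 m/day.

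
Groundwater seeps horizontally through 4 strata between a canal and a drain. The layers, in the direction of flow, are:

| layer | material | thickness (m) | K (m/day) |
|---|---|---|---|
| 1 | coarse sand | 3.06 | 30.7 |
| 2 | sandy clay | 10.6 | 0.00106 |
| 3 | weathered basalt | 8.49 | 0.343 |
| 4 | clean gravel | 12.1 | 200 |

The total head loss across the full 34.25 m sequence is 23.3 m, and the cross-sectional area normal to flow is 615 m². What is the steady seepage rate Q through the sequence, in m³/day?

Flow is perpendicular to layering, so the layers act in series and the equivalent K is the thickness-weighted harmonic mean.
Total thickness L = 3.06 + 10.6 + 8.49 + 12.1 = 34.25 m.
Σ(b_i/K_i) = 3.06/30.7 + 10.6/0.00106 + 8.49/0.343 + 12.1/200 = 10025 d.
K_eq = L / Σ(b_i/K_i) = 34.25 / 10025 = 0.003416 m/day.
Q = K_eq · A · (Δh/L) = 0.003416 × 615 × (23.3/34.25) = 1.429 m³/day.

1.43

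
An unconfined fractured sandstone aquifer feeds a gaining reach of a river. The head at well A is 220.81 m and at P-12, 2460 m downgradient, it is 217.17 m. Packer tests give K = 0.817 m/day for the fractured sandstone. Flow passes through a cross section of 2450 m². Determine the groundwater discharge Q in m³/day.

2.96

Hydraulic gradient i = (220.81 − 217.17) / 2460 = 3.64 / 2460 = 0.001480.
Darcy's law: Q = K · A · i = 0.8170 × 2450 × 0.001480 = 2.962 m³/day.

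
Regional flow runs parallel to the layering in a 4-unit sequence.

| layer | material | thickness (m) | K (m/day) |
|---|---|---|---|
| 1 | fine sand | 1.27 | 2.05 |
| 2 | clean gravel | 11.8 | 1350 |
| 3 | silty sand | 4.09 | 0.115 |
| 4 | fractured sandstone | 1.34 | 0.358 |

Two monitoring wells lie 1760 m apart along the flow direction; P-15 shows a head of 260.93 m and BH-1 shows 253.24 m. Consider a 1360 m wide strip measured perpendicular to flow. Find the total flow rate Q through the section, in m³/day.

94700

Flow is parallel to layering, so each bed carries its own Darcy discharge and the transmissivities add.
Σ(K_i·b_i) = 2.05×1.27 + 1350×11.8 + 0.115×4.09 + 0.358×1.34 = 15934 m²/day.
Hydraulic gradient i = (260.93 − 253.24) / 1760 = 7.69 / 1760 = 0.004369.
Q = Σ(K_i·b_i) · W · i = 15934 × 1360 × 0.004369 = 94682 m³/day.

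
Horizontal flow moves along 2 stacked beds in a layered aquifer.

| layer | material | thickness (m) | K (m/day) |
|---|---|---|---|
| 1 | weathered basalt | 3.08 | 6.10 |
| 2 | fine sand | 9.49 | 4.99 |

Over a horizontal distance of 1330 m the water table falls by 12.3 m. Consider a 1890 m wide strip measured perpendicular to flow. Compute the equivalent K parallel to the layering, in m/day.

5.26

Flow is parallel to layering, so each bed carries its own Darcy discharge and the transmissivities add.
Σ(K_i·b_i) = 6.10×3.08 + 4.99×9.49 = 66.14 m²/day.
Total thickness b = 12.57 m, so K_eq = Σ(K_i·b_i)/b = 5.262 m/day.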